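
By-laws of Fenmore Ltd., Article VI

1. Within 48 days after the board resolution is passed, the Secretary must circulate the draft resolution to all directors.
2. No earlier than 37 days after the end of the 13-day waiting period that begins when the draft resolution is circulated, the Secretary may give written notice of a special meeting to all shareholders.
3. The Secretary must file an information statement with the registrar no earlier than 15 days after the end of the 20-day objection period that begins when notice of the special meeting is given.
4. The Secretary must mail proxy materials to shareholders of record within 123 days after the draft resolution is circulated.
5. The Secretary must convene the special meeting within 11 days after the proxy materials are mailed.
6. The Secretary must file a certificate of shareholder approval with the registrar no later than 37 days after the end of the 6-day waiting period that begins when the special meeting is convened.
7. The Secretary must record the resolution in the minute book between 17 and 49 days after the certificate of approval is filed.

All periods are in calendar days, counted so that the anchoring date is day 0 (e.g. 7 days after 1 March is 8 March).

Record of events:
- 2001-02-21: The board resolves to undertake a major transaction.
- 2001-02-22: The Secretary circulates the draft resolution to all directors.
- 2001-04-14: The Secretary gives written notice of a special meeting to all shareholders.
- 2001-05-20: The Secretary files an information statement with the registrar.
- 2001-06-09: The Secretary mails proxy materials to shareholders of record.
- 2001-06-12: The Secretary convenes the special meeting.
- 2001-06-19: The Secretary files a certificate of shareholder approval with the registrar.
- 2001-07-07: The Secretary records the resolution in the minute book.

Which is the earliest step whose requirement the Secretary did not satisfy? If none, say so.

None — every step was satisfied

Step 1 — counting 48 days from 2001-02-21 (when the board resolution is passed) gives a deadline of 2001-04-10; completed 2001-02-22, before the deadline.
Step 2 — must wait 37 days from 2001-03-07 (end of the 13-day waiting period, which began when the draft resolution is circulated on 2001-02-22), so not before 2001-04-13; 2001-04-14 is on or after that date.
Step 3 — must wait 15 days from 2001-05-04 (end of the 20-day objection period, which began when notice of the special meeting is given on 2001-04-14), so not before 2001-05-19; 2001-05-20 is on or after that date.
Step 4 — counting 123 days from 2001-02-22 (when the draft resolution is circulated) gives a deadline of 2001-06-25; completed 2001-06-09, before the deadline.
Step 5 — counting 11 days from 2001-06-09 (when the proxy materials are mailed) gives a deadline of 2001-06-20; done 2001-06-12 — timely.
Step 6 — counting 37 days from 2001-06-18 (end of the 6-day waiting period, which began when the special meeting is convened on 2001-06-12) gives a deadline of 2001-07-25; completed 2001-06-19, before the deadline.
Step 7 — 17 and 49 days from 2001-06-19 (when the certificate of approval is filed) are 2001-07-06 and 2001-08-07 respectively; done 2001-07-07 — within the window.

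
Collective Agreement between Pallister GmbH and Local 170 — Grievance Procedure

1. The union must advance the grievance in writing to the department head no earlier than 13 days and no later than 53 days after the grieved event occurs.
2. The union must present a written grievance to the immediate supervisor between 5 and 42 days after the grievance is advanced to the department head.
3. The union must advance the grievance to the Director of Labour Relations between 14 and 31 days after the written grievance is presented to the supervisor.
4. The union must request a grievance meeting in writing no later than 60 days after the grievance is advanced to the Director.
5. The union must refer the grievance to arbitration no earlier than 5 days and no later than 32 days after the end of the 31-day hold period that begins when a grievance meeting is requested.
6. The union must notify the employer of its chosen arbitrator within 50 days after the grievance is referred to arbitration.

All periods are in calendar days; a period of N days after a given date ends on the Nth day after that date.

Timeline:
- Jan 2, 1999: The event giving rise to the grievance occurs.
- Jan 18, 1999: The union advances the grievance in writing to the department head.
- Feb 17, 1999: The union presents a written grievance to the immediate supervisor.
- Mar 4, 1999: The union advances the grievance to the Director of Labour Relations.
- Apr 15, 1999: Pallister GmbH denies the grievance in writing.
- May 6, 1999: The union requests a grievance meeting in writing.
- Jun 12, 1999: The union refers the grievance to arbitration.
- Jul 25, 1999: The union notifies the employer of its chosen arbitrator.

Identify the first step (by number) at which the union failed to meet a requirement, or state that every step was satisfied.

(1) the permitted window runs from Jan 2, 1999 + 13 = Jan 15, 1999 to Jan 2, 1999 + 53 = Feb 24, 1999; done Jan 18, 1999, which is between those dates.
(2) the permitted window runs from Jan 18, 1999 + 5 = Jan 23, 1999 to Jan 18, 1999 + 42 = Mar 1, 1999; done Feb 17, 1999 — within the window.
(3) the permitted window runs from Feb 17, 1999 + 14 = Mar 3, 1999 to Feb 17, 1999 + 31 = Mar 20, 1999; done Mar 4, 1999, which is between those dates.
(4) due by Mar 4, 1999 + 60 days = May 3, 1999; done May 6, 1999 — 3 days late.
No need to go further; step 4 was not satisfied.

Step 4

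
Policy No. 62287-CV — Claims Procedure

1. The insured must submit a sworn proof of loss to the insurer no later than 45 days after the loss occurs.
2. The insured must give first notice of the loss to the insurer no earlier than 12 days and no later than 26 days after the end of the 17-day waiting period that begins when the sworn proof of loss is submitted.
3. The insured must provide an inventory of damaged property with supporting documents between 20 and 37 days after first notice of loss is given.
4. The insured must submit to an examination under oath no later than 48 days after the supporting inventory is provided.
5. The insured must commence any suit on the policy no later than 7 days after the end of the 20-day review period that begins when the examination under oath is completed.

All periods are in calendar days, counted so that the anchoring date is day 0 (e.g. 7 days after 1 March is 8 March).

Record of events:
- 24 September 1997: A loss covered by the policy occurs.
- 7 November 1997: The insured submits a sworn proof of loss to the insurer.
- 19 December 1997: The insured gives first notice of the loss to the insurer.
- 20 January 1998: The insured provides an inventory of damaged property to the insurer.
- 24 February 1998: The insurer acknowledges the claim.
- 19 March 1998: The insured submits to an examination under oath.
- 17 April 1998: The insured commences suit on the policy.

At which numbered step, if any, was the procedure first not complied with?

Step 1 — counting 45 days from 24 September 1997 (when the loss occurs) gives a deadline of 8 November 1997; 7 November 1997 is within that limit.
Step 2 — 12 and 26 days from 24 November 1997 (end of the 17-day waiting period, which began when the sworn proof of loss is submitted on 7 November 1997) are 6 December 1997 and 20 December 1997 respectively; done 19 December 1997, which is between those dates.
Step 3 — 20 and 37 days from 19 December 1997 (when first notice of loss is given) are 8 January 1998 and 25 January 1998 respectively; done 20 January 1998 — within the window.
Step 4 — counting 48 days from 20 January 1998 (when the supporting inventory is provided) gives a deadline of 9 March 1998; done 19 March 1998 — 10 days late.

Step 4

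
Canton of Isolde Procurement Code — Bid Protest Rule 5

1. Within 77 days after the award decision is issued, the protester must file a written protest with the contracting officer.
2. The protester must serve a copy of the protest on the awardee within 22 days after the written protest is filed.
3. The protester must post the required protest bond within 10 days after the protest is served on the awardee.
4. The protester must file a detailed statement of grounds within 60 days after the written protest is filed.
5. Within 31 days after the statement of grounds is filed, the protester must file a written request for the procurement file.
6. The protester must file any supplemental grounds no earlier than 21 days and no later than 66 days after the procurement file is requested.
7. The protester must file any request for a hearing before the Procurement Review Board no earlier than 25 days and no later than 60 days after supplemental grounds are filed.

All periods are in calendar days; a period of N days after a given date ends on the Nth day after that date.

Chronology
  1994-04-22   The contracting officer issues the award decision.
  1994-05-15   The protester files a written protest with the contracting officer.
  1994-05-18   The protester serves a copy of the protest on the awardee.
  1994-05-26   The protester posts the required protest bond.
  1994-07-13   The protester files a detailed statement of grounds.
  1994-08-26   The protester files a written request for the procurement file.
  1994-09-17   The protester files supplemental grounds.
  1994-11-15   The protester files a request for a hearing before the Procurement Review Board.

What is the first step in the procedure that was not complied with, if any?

Step 1: 77 days after 1994-04-22 (when the award decision is issued) is 1994-07-08; completed 1994-05-15, before the deadline.
Step 2: 22 days after 1994-05-15 (when the written protest is filed) is 1994-06-06; 1994-05-18 is within that limit.
Step 3: 10 days after 1994-05-18 (when the protest is served on the awardee) is 1994-05-28; 1994-05-26 is within that limit.
Step 4: 60 days after 1994-05-15 (when the written protest is filed) is 1994-07-14; completed 1994-07-13, before the deadline.
Step 5: 31 days after 1994-07-13 (when the statement of grounds is filed) is 1994-08-13; done 1994-08-26 — 13 days late.
No need to go further; step 5 was not satisfied.

Step 5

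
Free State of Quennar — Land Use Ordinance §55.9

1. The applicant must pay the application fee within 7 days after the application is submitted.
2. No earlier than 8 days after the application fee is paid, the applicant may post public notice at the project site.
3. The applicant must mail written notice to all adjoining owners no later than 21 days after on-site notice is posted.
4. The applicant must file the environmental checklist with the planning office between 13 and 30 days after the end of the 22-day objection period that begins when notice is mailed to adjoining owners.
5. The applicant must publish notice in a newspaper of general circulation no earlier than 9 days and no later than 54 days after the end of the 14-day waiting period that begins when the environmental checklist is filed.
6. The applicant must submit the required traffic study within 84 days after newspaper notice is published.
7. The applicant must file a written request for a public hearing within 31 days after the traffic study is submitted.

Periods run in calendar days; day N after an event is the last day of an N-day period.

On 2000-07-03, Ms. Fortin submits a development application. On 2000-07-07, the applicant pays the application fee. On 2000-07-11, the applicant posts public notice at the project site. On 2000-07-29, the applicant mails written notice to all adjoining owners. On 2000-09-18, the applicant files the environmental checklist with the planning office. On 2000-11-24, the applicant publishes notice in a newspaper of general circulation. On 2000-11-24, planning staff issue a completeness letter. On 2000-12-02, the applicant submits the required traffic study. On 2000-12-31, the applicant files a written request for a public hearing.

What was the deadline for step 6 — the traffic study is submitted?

Step 6 runs from 2000-11-24, when newspaper notice is published. 84 days after 2000-11-24 is 2001-02-16.

2001-02-16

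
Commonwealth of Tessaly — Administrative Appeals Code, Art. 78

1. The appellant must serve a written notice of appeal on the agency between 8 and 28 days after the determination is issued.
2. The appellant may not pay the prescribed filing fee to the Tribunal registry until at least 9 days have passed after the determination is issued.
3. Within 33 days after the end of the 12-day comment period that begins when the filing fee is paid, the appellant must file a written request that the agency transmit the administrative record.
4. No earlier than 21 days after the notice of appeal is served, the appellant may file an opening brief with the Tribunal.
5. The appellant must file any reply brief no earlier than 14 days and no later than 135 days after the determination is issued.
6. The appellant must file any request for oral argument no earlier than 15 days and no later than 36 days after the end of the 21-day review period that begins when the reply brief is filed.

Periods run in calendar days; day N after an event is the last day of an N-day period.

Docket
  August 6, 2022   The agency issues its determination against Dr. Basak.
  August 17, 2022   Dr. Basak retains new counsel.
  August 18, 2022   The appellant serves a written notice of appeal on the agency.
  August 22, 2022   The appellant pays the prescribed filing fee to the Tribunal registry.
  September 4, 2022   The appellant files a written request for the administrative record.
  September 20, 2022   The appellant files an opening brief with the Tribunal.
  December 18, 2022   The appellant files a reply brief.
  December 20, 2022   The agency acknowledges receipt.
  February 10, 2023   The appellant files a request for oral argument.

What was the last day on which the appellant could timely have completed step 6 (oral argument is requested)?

February 13, 2023

The reply brief is filed on December 18, 2022; the 21-day review period therefore ends January 8, 2023, and step 6 runs from that date. The window is 15–36 days after January 8, 2023; it closes on February 13, 2023.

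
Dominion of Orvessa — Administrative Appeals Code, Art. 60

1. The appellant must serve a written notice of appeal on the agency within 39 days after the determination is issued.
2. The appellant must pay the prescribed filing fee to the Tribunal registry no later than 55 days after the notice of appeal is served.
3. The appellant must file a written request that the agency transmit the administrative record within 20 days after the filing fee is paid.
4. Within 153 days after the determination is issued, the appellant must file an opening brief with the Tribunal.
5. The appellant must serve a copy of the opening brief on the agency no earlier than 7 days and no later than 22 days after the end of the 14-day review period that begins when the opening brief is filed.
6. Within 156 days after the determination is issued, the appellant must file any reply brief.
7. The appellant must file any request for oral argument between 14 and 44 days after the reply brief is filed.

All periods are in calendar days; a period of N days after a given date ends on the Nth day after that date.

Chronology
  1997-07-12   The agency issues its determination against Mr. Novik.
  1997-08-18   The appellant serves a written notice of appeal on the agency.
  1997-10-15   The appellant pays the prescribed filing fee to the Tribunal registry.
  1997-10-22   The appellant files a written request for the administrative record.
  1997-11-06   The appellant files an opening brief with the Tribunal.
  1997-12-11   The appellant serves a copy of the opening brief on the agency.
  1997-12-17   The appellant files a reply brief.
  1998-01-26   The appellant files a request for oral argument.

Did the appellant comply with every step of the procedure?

No

(1) due by 1997-07-12 + 39 days = 1997-08-20; done 1997-08-18 — timely.
(2) due by 1997-08-18 + 55 days = 1997-10-12; not done until 1997-10-15, 3 days after the deadline.
The procedure was therefore not followed at step 2.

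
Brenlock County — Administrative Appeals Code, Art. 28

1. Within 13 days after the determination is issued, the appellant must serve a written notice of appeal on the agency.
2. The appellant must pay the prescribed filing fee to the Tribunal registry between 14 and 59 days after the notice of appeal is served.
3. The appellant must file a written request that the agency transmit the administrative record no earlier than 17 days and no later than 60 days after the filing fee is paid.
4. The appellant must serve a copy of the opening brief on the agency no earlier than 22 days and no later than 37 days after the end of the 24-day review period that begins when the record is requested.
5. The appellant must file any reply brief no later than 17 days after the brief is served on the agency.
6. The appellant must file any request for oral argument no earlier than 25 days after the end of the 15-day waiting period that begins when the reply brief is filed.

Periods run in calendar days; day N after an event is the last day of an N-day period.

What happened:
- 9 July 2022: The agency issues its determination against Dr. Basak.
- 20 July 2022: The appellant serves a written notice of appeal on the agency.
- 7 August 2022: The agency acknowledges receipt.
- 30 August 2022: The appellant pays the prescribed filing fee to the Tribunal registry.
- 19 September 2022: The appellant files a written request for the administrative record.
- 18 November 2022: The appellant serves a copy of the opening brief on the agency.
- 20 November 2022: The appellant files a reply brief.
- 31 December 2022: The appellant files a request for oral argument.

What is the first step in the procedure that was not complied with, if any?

None — every step was satisfied

Step 1 — counting 13 days from 9 July 2022 (when the determination is issued) gives a deadline of 22 July 2022; 20 July 2022 is within that limit.
Step 2 — 14 and 59 days from 20 July 2022 (when the notice of appeal is served) are 3 August 2022 and 17 September 2022 respectively; done 30 August 2022, which is between those dates.
Step 3 — 17 and 60 days from 30 August 2022 (when the filing fee is paid) are 16 September 2022 and 29 October 2022 respectively; 19 September 2022 falls inside that range.
Step 4 — 22 and 37 days from 13 October 2022 (end of the 24-day review period, which began when the record is requested on 19 September 2022) are 4 November 2022 and 19 November 2022 respectively; done 18 November 2022 — within the window.
Step 5 — counting 17 days from 18 November 2022 (when the brief is served on the agency) gives a deadline of 5 December 2022; done 20 November 2022 — timely.
Step 6 — must wait 25 days from 5 December 2022 (end of the 15-day waiting period, which began when the reply brief is filed on 20 November 2022), so not before 30 December 2022; done 31 December 2022, after the minimum wait.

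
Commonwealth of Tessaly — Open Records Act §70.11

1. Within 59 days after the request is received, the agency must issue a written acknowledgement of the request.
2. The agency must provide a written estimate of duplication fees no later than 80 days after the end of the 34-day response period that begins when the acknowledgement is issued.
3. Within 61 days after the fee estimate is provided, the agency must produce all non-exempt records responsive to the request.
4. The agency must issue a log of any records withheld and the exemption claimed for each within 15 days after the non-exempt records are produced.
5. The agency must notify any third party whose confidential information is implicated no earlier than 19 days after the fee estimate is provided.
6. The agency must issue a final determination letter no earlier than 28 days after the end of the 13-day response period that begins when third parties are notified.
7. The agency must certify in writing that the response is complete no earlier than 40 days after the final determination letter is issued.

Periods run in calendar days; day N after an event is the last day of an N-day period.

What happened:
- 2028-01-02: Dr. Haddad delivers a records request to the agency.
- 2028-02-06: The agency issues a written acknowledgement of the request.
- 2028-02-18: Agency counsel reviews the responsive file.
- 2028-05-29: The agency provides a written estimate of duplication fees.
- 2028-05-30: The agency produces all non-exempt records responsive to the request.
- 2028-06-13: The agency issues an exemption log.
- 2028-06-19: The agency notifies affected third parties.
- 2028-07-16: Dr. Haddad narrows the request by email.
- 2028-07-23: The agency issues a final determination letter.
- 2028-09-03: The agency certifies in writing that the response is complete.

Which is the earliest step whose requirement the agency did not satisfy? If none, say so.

Step 6

Step 1 — counting 59 days from 2028-01-02 (when the request is received) gives a deadline of 2028-03-01; 2028-02-06 is within that limit.
Step 2 — counting 80 days from 2028-03-11 (end of the 34-day response period, which began when the acknowledgement is issued on 2028-02-06) gives a deadline of 2028-05-30; done 2028-05-29 — timely.
Step 3 — counting 61 days from 2028-05-29 (when the fee estimate is provided) gives a deadline of 2028-07-29; 2028-05-30 is within that limit.
Step 4 — counting 15 days from 2028-05-30 (when the non-exempt records are produced) gives a deadline of 2028-06-14; done 2028-06-13 — timely.
Step 5 — must wait 19 days from 2028-05-29 (when the fee estimate is provided), so not before 2028-06-17; 2028-06-19 is on or after that date.
Step 6 — must wait 28 days from 2028-07-02 (end of the 13-day response period, which began when third parties are notified on 2028-06-19), so not before 2028-07-30; acted on 2028-07-23, 7 days prematurely.
No need to go further; step 6 was not satisfied.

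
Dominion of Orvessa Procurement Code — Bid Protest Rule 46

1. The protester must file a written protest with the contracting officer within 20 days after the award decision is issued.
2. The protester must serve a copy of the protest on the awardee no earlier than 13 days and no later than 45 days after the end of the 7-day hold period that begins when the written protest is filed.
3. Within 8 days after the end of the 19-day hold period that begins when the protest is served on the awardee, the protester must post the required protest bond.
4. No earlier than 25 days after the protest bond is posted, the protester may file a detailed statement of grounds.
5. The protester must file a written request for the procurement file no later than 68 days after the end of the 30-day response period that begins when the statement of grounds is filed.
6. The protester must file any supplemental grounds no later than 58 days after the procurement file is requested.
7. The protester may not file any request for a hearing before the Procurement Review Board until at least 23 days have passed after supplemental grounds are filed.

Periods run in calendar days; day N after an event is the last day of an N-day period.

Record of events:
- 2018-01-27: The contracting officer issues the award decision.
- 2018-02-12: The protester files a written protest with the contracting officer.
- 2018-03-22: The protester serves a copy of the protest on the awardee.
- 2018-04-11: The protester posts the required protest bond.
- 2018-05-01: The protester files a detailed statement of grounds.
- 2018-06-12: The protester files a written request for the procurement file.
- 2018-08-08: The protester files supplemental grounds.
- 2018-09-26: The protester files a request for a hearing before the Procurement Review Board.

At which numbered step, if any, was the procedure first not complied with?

Step 4

(1) due by 2018-01-27 + 20 days = 2018-02-16; done 2018-02-12 — timely.
(2) the permitted window runs from 2018-02-19 + 13 = 2018-03-04 to 2018-02-19 + 45 = 2018-04-05; done 2018-03-22 — within the window.
(3) due by 2018-04-10 + 8 days = 2018-04-18; done 2018-04-11 — timely.
(4) permitted from 2018-04-11 + 25 days = 2018-05-06 onward; 2018-05-01 is 5 days before the earliest permitted date.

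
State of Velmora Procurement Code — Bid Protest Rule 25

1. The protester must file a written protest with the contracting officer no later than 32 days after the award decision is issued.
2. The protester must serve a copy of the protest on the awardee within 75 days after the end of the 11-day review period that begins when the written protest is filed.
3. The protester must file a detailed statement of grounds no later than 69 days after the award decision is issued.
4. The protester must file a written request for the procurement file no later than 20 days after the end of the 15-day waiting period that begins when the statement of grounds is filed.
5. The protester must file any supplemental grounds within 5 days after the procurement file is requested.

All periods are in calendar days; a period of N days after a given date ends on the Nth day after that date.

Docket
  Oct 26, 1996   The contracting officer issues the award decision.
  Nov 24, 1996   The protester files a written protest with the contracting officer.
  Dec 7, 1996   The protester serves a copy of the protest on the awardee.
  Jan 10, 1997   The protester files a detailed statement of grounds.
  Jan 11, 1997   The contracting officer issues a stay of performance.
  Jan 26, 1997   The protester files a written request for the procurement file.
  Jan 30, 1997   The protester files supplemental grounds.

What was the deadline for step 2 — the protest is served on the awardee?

Feb 18, 1997

The written protest is filed on Nov 24, 1996; the 11-day review period therefore ends Dec 5, 1996, and step 2 runs from that date. 75 days after Dec 5, 1996 is Feb 18, 1997.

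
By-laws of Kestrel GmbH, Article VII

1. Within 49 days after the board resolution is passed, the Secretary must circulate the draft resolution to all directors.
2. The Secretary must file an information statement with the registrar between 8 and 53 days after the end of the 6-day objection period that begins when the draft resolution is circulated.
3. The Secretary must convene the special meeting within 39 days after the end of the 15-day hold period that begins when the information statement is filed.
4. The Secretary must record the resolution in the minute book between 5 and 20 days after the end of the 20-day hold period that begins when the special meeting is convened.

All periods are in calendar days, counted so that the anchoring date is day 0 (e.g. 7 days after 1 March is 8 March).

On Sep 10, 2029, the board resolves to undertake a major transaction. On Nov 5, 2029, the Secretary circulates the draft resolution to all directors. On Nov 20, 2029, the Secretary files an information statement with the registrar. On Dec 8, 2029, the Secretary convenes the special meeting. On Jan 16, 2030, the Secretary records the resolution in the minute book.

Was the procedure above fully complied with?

No

(1) due by Sep 10, 2029 + 49 days = Oct 29, 2029; Nov 5, 2029 misses that deadline by 7 days.
The analysis stops there.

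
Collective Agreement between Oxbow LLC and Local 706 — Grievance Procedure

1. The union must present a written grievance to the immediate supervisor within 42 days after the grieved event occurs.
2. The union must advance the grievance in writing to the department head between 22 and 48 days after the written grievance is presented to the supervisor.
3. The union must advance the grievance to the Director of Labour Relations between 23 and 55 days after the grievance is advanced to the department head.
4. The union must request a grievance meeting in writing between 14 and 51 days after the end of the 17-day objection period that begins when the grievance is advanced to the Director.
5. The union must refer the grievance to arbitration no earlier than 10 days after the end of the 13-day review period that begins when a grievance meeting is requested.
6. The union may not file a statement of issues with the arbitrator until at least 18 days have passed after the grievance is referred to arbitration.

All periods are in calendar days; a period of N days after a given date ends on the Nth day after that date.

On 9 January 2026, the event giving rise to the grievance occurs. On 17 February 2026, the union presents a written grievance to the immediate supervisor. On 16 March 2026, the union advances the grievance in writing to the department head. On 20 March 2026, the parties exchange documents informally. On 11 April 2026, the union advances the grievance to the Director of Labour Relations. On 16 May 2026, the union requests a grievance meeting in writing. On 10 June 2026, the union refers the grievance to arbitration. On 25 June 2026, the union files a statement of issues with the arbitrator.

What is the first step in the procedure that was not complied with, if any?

Step 6

(1) due by 9 January 2026 + 42 days = 20 February 2026; completed 17 February 2026, before the deadline.
(2) the permitted window runs from 17 February 2026 + 22 = 11 March 2026 to 17 February 2026 + 48 = 6 April 2026; done 16 March 2026 — within the window.
(3) the permitted window runs from 16 March 2026 + 23 = 8 April 2026 to 16 March 2026 + 55 = 10 May 2026; done 11 April 2026 — within the window.
(4) the permitted window runs from 28 April 2026 + 14 = 12 May 2026 to 28 April 2026 + 51 = 18 June 2026; 16 May 2026 falls inside that range.
(5) permitted from 29 May 2026 + 10 days = 8 June 2026 onward; done 10 June 2026 — permitted.
(6) permitted from 10 June 2026 + 18 days = 28 June 2026 onward; 25 June 2026 is 3 days before the earliest permitted date.
That is the first point of non-compliance.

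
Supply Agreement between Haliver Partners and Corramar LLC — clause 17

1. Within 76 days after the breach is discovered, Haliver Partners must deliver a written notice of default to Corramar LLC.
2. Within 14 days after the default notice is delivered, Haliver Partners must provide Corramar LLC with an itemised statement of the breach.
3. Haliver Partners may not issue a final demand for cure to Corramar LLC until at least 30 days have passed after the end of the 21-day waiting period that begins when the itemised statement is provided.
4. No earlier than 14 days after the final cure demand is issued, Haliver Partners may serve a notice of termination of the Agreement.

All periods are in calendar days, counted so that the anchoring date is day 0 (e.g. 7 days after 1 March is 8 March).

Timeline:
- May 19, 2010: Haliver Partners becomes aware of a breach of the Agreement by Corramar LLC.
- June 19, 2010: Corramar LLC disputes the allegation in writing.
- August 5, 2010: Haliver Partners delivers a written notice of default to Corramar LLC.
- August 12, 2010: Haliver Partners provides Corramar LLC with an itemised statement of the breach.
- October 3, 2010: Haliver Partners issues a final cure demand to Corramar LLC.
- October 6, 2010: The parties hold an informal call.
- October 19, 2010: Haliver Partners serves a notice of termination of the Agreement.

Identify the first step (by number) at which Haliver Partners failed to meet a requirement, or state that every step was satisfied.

Step 1

Step 1: 76 days after May 19, 2010 (when the breach is discovered) is August 3, 2010; August 5, 2010 misses that deadline by 2 days.
The analysis stops there.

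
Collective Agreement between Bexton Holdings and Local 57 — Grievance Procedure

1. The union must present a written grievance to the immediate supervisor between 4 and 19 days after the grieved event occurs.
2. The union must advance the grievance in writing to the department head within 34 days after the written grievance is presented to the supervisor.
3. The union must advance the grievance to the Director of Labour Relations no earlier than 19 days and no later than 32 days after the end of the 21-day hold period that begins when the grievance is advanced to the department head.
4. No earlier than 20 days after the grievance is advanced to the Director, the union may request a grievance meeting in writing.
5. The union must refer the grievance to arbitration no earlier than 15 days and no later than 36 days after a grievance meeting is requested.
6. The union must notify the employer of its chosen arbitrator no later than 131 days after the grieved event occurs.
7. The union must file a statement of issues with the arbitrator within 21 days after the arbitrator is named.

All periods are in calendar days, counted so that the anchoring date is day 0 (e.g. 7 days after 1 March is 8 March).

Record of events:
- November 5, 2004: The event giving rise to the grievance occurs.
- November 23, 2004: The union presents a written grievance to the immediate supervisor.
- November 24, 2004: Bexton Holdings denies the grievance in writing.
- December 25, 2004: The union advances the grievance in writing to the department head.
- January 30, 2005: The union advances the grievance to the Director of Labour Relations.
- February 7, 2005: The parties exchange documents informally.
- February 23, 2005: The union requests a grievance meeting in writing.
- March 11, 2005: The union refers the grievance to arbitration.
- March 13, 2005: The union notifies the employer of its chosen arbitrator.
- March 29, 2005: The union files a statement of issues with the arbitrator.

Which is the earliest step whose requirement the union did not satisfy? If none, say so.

Step 1 — 4 and 19 days from November 5, 2004 (when the grieved event occurs) are November 9, 2004 and November 24, 2004 respectively; done November 23, 2004, which is between those dates.
Step 2 — counting 34 days from November 23, 2004 (when the written grievance is presented to the supervisor) gives a deadline of December 27, 2004; completed December 25, 2004, before the deadline.
Step 3 — 19 and 32 days from January 15, 2005 (end of the 21-day hold period, which began when the grievance is advanced to the department head on December 25, 2004) are February 3, 2005 and February 16, 2005 respectively; January 30, 2005 is 4 days too early.

Step 3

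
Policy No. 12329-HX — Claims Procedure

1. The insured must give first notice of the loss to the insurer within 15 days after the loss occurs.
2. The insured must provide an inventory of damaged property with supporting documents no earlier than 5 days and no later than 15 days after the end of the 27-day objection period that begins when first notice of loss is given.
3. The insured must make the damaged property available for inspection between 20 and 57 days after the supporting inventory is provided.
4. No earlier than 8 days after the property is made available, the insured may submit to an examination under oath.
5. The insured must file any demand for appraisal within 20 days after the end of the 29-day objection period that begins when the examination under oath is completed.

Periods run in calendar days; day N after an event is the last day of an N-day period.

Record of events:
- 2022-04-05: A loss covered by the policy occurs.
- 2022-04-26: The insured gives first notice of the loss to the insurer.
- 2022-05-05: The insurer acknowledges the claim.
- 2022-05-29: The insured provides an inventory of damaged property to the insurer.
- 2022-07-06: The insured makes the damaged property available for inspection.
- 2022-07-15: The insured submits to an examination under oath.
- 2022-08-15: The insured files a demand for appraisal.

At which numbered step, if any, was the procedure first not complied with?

Step 1

(1) due by 2022-04-05 + 15 days = 2022-04-20; done 2022-04-26 — 6 days late.
No need to go further; step 1 was not satisfied.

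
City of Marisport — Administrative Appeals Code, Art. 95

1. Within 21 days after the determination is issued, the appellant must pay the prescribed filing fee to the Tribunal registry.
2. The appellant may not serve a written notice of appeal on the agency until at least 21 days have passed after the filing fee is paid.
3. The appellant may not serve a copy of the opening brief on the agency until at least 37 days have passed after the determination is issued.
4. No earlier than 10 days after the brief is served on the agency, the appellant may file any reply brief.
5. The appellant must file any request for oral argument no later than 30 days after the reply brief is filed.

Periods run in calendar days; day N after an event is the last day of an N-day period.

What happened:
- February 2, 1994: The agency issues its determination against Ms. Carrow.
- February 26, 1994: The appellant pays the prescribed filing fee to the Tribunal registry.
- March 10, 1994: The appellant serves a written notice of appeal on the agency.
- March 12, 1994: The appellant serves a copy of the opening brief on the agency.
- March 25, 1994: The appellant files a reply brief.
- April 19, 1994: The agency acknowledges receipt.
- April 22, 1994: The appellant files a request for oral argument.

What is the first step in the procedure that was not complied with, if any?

(1) due by February 2, 1994 + 21 days = February 23, 1994; not done until February 26, 1994, 3 days after the deadline.

Step 1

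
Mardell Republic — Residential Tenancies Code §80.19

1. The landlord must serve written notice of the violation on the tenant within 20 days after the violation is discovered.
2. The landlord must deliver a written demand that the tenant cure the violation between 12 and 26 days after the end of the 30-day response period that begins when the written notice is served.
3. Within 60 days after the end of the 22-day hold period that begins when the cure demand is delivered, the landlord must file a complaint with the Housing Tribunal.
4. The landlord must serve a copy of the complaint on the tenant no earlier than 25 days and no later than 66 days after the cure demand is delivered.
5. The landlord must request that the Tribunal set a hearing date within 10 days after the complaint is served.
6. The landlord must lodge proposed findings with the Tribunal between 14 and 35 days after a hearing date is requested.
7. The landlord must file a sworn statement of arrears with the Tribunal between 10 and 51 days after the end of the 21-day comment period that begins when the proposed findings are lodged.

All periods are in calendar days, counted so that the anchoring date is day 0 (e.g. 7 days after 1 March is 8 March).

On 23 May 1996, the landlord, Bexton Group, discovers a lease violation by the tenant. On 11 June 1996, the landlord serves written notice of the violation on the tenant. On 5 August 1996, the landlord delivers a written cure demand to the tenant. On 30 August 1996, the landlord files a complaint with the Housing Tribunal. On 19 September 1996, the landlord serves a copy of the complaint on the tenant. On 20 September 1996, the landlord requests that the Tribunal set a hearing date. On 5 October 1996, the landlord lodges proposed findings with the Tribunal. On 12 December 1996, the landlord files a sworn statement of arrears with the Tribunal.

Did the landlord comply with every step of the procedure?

Yes

Step 1 — counting 20 days from 23 May 1996 (when the violation is discovered) gives a deadline of 12 June 1996; completed 11 June 1996, before the deadline.
Step 2 — 12 and 26 days from 11 July 1996 (end of the 30-day response period, which began when the written notice is served on 11 June 1996) are 23 July 1996 and 6 August 1996 respectively; 5 August 1996 falls inside that range.
Step 3 — counting 60 days from 27 August 1996 (end of the 22-day hold period, which began when the cure demand is delivered on 5 August 1996) gives a deadline of 26 October 1996; 30 August 1996 is within that limit.
Step 4 — 25 and 66 days from 5 August 1996 (when the cure demand is delivered) are 30 August 1996 and 10 October 1996 respectively; 19 September 1996 falls inside that range.
Step 5 — counting 10 days from 19 September 1996 (when the complaint is served) gives a deadline of 29 September 1996; 20 September 1996 is within that limit.
Step 6 — 14 and 35 days from 20 September 1996 (when a hearing date is requested) are 4 October 1996 and 25 October 1996 respectively; done 5 October 1996 — within the window.
Step 7 — 10 and 51 days from 26 October 1996 (end of the 21-day comment period, which began when the proposed findings are lodged on 5 October 1996) are 5 November 1996 and 16 December 1996 respectively; done 12 December 1996 — within the window.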